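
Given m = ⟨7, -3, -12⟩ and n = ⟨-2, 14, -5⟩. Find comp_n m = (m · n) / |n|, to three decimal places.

m · n = 7·(-2) + (-3)·14 + (-12)·(-5) = -14 - 42 + 60 = 4
|n| = √(4 + 196 + 25) = √225 ≈ 15.0000
comp_n m = 4 / √225 ≈ 0.267

0.267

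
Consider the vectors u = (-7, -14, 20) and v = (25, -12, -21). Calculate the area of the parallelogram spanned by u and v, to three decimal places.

i: (-14)·(-21) - 20·(-12) = 294 - (-240) = 534
j: 20·25 - (-7)·(-21) = 500 - 147 = 353
k: (-7)·(-12) - (-14)·25 = 84 - (-350) = 434
u × v = (534, 353, 434)
|u × v| = √(534² + 353² + 434²) = √598121 ≈ 773.3828

773.383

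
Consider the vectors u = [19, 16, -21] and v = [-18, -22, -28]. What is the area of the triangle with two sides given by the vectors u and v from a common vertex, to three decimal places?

646.742

i: 16·(-28) - (-21)·(-22) = -448 - 462 = -910
j: (-21)·(-18) - 19·(-28) = 378 - (-532) = 910
k: 19·(-22) - 16·(-18) = -418 - (-288) = -130
u × v = (-910, 910, -130)
|u × v| = √((-910)² + 910² + (-130)²) = √1673100 ≈ 1293.4837
area = ½ · 1293.4837 ≈ 646.742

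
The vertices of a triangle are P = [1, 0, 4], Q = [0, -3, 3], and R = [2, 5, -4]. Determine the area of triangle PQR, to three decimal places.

15.215

PQ = (-1, -3, -1),  PR = (1, 5, -8)
i: (-3)·(-8) - (-1)·5 = 24 - (-5) = 29
j: (-1)·1 - (-1)·(-8) = -1 - 8 = -9
k: (-1)·5 - (-3)·1 = -5 - (-3) = -2
PQ × PR = (29, -9, -2)
|PQ × PR| = √926 ≈ 30.4302
area = ½ · 30.4302 ≈ 15.215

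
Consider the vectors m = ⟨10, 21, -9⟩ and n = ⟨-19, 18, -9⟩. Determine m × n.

(-27, 261, 579)

i: 21·(-9) - (-9)·18 = -189 - (-162) = -27
j: (-9)·(-19) - 10·(-9) = 171 - (-90) = 261
k: 10·18 - 21·(-19) = 180 - (-399) = 579
m × n = (-27, 261, 579)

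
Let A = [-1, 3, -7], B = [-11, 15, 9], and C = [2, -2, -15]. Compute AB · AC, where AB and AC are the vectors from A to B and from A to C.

-218

AB = B − A = (-10, 12, 16)
AC = C − A = (3, -5, -8)
AB · AC = (-10)·3 + 12·(-5) + 16·(-8) = -30 - 60 - 128 = -218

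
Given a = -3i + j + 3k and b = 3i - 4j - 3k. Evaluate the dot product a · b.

a · b = (-3)·3 + 1·(-4) + 3·(-3) = -9 - 4 - 9 = -22

-22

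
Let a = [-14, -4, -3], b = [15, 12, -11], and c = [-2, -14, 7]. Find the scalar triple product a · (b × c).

b × c:
i: 12·7 - (-11)·(-14) = 84 - 154 = -70
j: (-11)·(-2) - 15·7 = 22 - 105 = -83
k: 15·(-14) - 12·(-2) = -210 - (-24) = -186
b × c = (-70, -83, -186)
a · (b × c) = (-14)·(-70) + (-4)·(-83) + (-3)·(-186) = 980 + 332 + 558 = 1870

1870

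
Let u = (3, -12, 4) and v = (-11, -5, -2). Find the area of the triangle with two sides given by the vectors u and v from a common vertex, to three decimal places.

79.040

i: (-12)·(-2) - 4·(-5) = 24 - (-20) = 44
j: 4·(-11) - 3·(-2) = -44 - (-6) = -38
k: 3·(-5) - (-12)·(-11) = -15 - 132 = -147
u × v = (44, -38, -147)
|u × v| = √(44² + (-38)² + (-147)²) = √24989 ≈ 158.0791
area = ½ · 158.0791 ≈ 79.040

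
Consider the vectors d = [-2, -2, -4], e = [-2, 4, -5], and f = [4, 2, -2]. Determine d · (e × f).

e × f:
i: 4·(-2) - (-5)·2 = -8 - (-10) = 2
j: (-5)·4 - (-2)·(-2) = -20 - 4 = -24
k: (-2)·2 - 4·4 = -4 - 16 = -20
e × f = (2, -24, -20)
d · (e × f) = (-2)·2 + (-2)·(-24) + (-4)·(-20) = -4 + 48 + 80 = 124

124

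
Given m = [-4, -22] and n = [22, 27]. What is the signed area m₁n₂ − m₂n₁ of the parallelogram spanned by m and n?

(-4)·27 - (-22)·22 = -108 - (-484) = 376

376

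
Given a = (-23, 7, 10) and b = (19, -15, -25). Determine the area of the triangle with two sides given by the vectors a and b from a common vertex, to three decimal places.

i: 7·(-25) - 10·(-15) = -175 - (-150) = -25
j: 10·19 - (-23)·(-25) = 190 - 575 = -385
k: (-23)·(-15) - 7·19 = 345 - 133 = 212
a × b = (-25, -385, 212)
|a × b| = √((-25)² + (-385)² + 212²) = √193794 ≈ 440.2204
area = ½ · 440.2204 ≈ 220.110

220.110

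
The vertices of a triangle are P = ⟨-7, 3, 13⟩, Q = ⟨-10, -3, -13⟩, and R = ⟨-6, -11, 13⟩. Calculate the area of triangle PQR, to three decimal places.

184.035

PQ = (-3, -6, -26),  PR = (1, -14, 0)
i: (-6)·0 - (-26)·(-14) = 0 - 364 = -364
j: (-26)·1 - (-3)·0 = -26 - 0 = -26
k: (-3)·(-14) - (-6)·1 = 42 - (-6) = 48
PQ × PR = (-364, -26, 48)
|PQ × PR| = √135476 ≈ 368.0706
area = ½ · 368.0706 ≈ 184.035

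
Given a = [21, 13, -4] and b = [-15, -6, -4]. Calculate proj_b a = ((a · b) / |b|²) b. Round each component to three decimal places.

a · b = 21·(-15) + 13·(-6) + (-4)·(-4) = -315 - 78 + 16 = -377
|b|² = 225 + 36 + 16 = 277
proj_b a = (-377/277) · (-15, -6, -4) ≈ (20.415, 8.166, 5.444)

(20.415, 8.166, 5.444)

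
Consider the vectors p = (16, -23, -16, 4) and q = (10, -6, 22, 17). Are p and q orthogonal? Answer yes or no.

p · q = 16·10 + (-23)·(-6) + (-16)·22 + 4·17 = 160 + 138 - 352 + 68 = 14
Nonzero, so the vectors are not orthogonal.

no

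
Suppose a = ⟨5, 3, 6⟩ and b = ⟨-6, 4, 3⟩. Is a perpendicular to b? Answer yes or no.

yes

a · b = 5·(-6) + 3·4 + 6·3 = -30 + 12 + 18 = 0
Zero, so the vectors are orthogonal.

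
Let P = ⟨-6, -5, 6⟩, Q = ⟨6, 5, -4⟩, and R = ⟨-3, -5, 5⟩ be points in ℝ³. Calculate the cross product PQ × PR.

(-10, -18, -30)

PQ = (12, 10, -10)
PR = (3, 0, -1)
i: 10·(-1) - (-10)·0 = -10 - 0 = -10
j: (-10)·3 - 12·(-1) = -30 - (-12) = -18
k: 12·0 - 10·3 = 0 - 30 = -30
PQ × PR = (-10, -18, -30)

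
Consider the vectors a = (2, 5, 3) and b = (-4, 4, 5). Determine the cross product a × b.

(13, -22, 28)

i: 5·5 - 3·4 = 25 - 12 = 13
j: 3·(-4) - 2·5 = -12 - 10 = -22
k: 2·4 - 5·(-4) = 8 - (-20) = 28
a × b = (13, -22, 28)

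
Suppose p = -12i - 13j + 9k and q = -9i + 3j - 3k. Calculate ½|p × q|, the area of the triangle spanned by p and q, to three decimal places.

i: (-13)·(-3) - 9·3 = 39 - 27 = 12
j: 9·(-9) - (-12)·(-3) = -81 - 36 = -117
k: (-12)·3 - (-13)·(-9) = -36 - 117 = -153
p × q = (12, -117, -153)
|p × q| = √(12² + (-117)² + (-153)²) = √37242 ≈ 192.9819
area = ½ · 192.9819 ≈ 96.491

96.491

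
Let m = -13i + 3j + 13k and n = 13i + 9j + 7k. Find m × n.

(-96, 260, -156)

i: 3·7 - 13·9 = 21 - 117 = -96
j: 13·13 - (-13)·7 = 169 - (-91) = 260
k: (-13)·9 - 3·13 = -117 - 39 = -156
m × n = (-96, 260, -156)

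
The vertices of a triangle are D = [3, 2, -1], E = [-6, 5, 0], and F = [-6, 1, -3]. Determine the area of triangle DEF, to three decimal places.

22.638

DE = (-9, 3, 1),  DF = (-9, -1, -2)
i: 3·(-2) - 1·(-1) = -6 - (-1) = -5
j: 1·(-9) - (-9)·(-2) = -9 - 18 = -27
k: (-9)·(-1) - 3·(-9) = 9 - (-27) = 36
DE × DF = (-5, -27, 36)
|DE × DF| = √2050 ≈ 45.2769
area = ½ · 45.2769 ≈ 22.638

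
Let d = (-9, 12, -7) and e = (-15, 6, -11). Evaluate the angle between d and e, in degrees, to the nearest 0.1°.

d · e = (-9)·(-15) + 12·6 + (-7)·(-11) = 135 + 72 + 77 = 284
|d|² = 81 + 144 + 49 = 274,  |d| = √274 ≈ 16.552945
|e|² = 225 + 36 + 121 = 382,  |e| = √382 ≈ 19.544820
cos θ = 284 / (16.552945 · 19.544820) ≈ 0.87783
θ = arccos(0.87783) ≈ 28.6°

28.6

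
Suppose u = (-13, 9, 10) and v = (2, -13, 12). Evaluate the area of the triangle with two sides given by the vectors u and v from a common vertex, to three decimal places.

166.148

i: 9·12 - 10·(-13) = 108 - (-130) = 238
j: 10·2 - (-13)·12 = 20 - (-156) = 176
k: (-13)·(-13) - 9·2 = 169 - 18 = 151
u × v = (238, 176, 151)
|u × v| = √(238² + 176² + 151²) = √110421 ≈ 332.2966
area = ½ · 332.2966 ≈ 166.148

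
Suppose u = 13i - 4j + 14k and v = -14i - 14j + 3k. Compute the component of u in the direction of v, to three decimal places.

-4.195

u · v = 13·(-14) + (-4)·(-14) + 14·3 = -182 + 56 + 42 = -84
|v| = √(196 + 196 + 9) = √401 ≈ 20.0250
comp_v u = -84 / √401 ≈ -4.195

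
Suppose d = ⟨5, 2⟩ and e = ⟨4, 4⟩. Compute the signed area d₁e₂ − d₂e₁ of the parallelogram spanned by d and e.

12

5·4 - 2·4 = 20 - 8 = 12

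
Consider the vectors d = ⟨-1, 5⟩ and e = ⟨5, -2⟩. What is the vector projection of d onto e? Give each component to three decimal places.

d · e = (-1)·5 + 5·(-2) = -5 - 10 = -15
|e|² = 25 + 4 = 29
proj_e d = (-15/29) · (5, -2) ≈ (-2.586, 1.034)

(-2.586, 1.034)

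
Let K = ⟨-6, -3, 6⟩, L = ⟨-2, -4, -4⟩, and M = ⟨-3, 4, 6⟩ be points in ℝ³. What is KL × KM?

(70, -30, 31)

KL = (4, -1, -10)
KM = (3, 7, 0)
i: (-1)·0 - (-10)·7 = 0 - (-70) = 70
j: (-10)·3 - 4·0 = -30 - 0 = -30
k: 4·7 - (-1)·3 = 28 - (-3) = 31
KL × KM = (70, -30, 31)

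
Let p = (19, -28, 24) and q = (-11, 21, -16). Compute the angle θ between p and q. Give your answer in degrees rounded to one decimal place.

p · q = 19·(-11) + (-28)·21 + 24·(-16) = -209 - 588 - 384 = -1181
|p|² = 361 + 784 + 576 = 1721,  |p| = √1721 ≈ 41.484937
|q|² = 121 + 441 + 256 = 818,  |q| = √818 ≈ 28.600699
cos θ = -1181 / (41.484937 · 28.600699) ≈ -0.99537
θ = arccos(-0.99537) ≈ 174.5°

174.5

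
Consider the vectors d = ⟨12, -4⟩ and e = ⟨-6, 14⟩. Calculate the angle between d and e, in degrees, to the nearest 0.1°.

d · e = 12·(-6) + (-4)·14 = -72 - 56 = -128
|d|² = 144 + 16 = 160,  |d| = √160 ≈ 12.649111
|e|² = 36 + 196 = 232,  |e| = √232 ≈ 15.231546
cos θ = -128 / (12.649111 · 15.231546) ≈ -0.66436
θ = arccos(-0.66436) ≈ 131.6°

131.6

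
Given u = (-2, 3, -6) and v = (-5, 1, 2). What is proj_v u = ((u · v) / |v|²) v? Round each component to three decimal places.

(-0.167, 0.033, 0.067)

u · v = (-2)·(-5) + 3·1 + (-6)·2 = 10 + 3 - 12 = 1
|v|² = 25 + 1 + 4 = 30
proj_v u = (1/30) · (-5, 1, 2) ≈ (-0.167, 0.033, 0.067)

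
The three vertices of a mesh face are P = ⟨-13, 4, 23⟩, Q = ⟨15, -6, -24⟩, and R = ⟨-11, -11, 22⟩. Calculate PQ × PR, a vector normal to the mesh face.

PQ = (28, -10, -47)
PR = (2, -15, -1)
i: (-10)·(-1) - (-47)·(-15) = 10 - 705 = -695
j: (-47)·2 - 28·(-1) = -94 - (-28) = -66
k: 28·(-15) - (-10)·2 = -420 - (-20) = -400
PQ × PR = (-695, -66, -400)

(-695, -66, -400)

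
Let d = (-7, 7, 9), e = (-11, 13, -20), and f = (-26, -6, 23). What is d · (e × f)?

e × f:
i: 13·23 - (-20)·(-6) = 299 - 120 = 179
j: (-20)·(-26) - (-11)·23 = 520 - (-253) = 773
k: (-11)·(-6) - 13·(-26) = 66 - (-338) = 404
e × f = (179, 773, 404)
d · (e × f) = (-7)·179 + 7·773 + 9·404 = -1253 + 5411 + 3636 = 7794

7794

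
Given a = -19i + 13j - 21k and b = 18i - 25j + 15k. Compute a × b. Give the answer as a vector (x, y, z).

(-330, -93, 241)

i: 13·15 - (-21)·(-25) = 195 - 525 = -330
j: (-21)·18 - (-19)·15 = -378 - (-285) = -93
k: (-19)·(-25) - 13·18 = 475 - 234 = 241
a × b = (-330, -93, 241)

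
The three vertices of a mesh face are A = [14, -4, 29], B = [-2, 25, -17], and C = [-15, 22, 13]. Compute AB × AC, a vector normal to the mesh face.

AB = (-16, 29, -46)
AC = (-29, 26, -16)
i: 29·(-16) - (-46)·26 = -464 - (-1196) = 732
j: (-46)·(-29) - (-16)·(-16) = 1334 - 256 = 1078
k: (-16)·26 - 29·(-29) = -416 - (-841) = 425
AB × AC = (732, 1078, 425)

(732, 1078, 425)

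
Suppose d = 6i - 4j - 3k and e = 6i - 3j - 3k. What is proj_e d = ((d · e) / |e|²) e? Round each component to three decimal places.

d · e = 6·6 + (-4)·(-3) + (-3)·(-3) = 36 + 12 + 9 = 57
|e|² = 36 + 9 + 9 = 54
proj_e d = (57/54) · (6, -3, -3) ≈ (6.333, -3.167, -3.167)

(6.333, -3.167, -3.167)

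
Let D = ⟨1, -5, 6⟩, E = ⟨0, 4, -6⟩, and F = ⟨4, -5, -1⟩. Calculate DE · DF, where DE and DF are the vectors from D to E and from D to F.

81

DE = E − D = (-1, 9, -12)
DF = F − D = (3, 0, -7)
DE · DF = (-1)·3 + 9·0 + (-12)·(-7) = -3 + 0 + 84 = 81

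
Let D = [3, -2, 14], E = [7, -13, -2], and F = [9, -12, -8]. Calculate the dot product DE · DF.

486

DE = E − D = (4, -11, -16)
DF = F − D = (6, -10, -22)
DE · DF = 4·6 + (-11)·(-10) + (-16)·(-22) = 24 + 110 + 352 = 486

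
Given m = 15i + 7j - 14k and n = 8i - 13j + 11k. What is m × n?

i: 7·11 - (-14)·(-13) = 77 - 182 = -105
j: (-14)·8 - 15·11 = -112 - 165 = -277
k: 15·(-13) - 7·8 = -195 - 56 = -251
m × n = (-105, -277, -251)

(-105, -277, -251)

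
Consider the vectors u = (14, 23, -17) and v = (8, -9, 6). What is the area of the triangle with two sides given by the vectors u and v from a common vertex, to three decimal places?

190.214

i: 23·6 - (-17)·(-9) = 138 - 153 = -15
j: (-17)·8 - 14·6 = -136 - 84 = -220
k: 14·(-9) - 23·8 = -126 - 184 = -310
u × v = (-15, -220, -310)
|u × v| = √((-15)² + (-220)² + (-310)²) = √144725 ≈ 380.4274
area = ½ · 380.4274 ≈ 190.214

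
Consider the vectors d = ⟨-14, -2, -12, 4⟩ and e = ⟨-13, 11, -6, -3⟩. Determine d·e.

d · e = (-14)·(-13) + (-2)·11 + (-12)·(-6) + 4·(-3) = 182 - 22 + 72 - 12 = 220

220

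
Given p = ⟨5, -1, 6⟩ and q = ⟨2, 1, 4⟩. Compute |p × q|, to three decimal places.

i: (-1)·4 - 6·1 = -4 - 6 = -10
j: 6·2 - 5·4 = 12 - 20 = -8
k: 5·1 - (-1)·2 = 5 - (-2) = 7
p × q = (-10, -8, 7)
|p × q| = √((-10)² + (-8)² + 7²) = √213 ≈ 14.5945

14.595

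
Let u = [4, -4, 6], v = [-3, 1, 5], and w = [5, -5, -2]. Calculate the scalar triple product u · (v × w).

v × w:
i: 1·(-2) - 5·(-5) = -2 - (-25) = 23
j: 5·5 - (-3)·(-2) = 25 - 6 = 19
k: (-3)·(-5) - 1·5 = 15 - 5 = 10
v × w = (23, 19, 10)
u · (v × w) = 4·23 + (-4)·19 + 6·10 = 92 - 76 + 60 = 76

76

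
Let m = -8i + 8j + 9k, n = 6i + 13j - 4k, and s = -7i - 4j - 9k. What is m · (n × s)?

n × s:
i: 13·(-9) - (-4)·(-4) = -117 - 16 = -133
j: (-4)·(-7) - 6·(-9) = 28 - (-54) = 82
k: 6·(-4) - 13·(-7) = -24 - (-91) = 67
n × s = (-133, 82, 67)
m · (n × s) = (-8)·(-133) + 8·82 + 9·67 = 1064 + 656 + 603 = 2323

2323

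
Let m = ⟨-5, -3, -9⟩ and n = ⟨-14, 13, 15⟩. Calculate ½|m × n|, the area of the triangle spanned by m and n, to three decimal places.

i: (-3)·15 - (-9)·13 = -45 - (-117) = 72
j: (-9)·(-14) - (-5)·15 = 126 - (-75) = 201
k: (-5)·13 - (-3)·(-14) = -65 - 42 = -107
m × n = (72, 201, -107)
|m × n| = √(72² + 201² + (-107)²) = √57034 ≈ 238.8179
area = ½ · 238.8179 ≈ 119.409

119.409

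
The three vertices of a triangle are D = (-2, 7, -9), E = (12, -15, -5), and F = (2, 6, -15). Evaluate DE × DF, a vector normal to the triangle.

DE = (14, -22, 4)
DF = (4, -1, -6)
i: (-22)·(-6) - 4·(-1) = 132 - (-4) = 136
j: 4·4 - 14·(-6) = 16 - (-84) = 100
k: 14·(-1) - (-22)·4 = -14 - (-88) = 74
DE × DF = (136, 100, 74)

(136, 100, 74)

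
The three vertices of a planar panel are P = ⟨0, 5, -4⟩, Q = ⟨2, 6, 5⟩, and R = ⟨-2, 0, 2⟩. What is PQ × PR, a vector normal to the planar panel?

(51, -30, -8)

PQ = (2, 1, 9)
PR = (-2, -5, 6)
i: 1·6 - 9·(-5) = 6 - (-45) = 51
j: 9·(-2) - 2·6 = -18 - 12 = -30
k: 2·(-5) - 1·(-2) = -10 - (-2) = -8
PQ × PR = (51, -30, -8)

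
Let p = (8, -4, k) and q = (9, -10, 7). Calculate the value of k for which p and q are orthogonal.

p · q = 8·9 + (-4)·(-10) + k·7 = 112 + 7k
Set equal to 0: 7k = -112, so k = -16.

-16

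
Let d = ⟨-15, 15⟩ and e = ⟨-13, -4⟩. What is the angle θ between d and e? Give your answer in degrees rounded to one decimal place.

62.1

d · e = (-15)·(-13) + 15·(-4) = 195 - 60 = 135
|d|² = 225 + 225 = 450,  |d| = √450 ≈ 21.213203
|e|² = 169 + 16 = 185,  |e| = √185 ≈ 13.601471
cos θ = 135 / (21.213203 · 13.601471) ≈ 0.46789
θ = arccos(0.46789) ≈ 62.1°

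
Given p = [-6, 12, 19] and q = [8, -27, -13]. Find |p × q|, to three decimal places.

370.515

i: 12·(-13) - 19·(-27) = -156 - (-513) = 357
j: 19·8 - (-6)·(-13) = 152 - 78 = 74
k: (-6)·(-27) - 12·8 = 162 - 96 = 66
p × q = (357, 74, 66)
|p × q| = √(357² + 74² + 66²) = √137281 ≈ 370.5145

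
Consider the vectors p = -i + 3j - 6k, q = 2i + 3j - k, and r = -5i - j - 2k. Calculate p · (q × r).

-44

q × r:
i: 3·(-2) - (-1)·(-1) = -6 - 1 = -7
j: (-1)·(-5) - 2·(-2) = 5 - (-4) = 9
k: 2·(-1) - 3·(-5) = -2 - (-15) = 13
q × r = (-7, 9, 13)
p · (q × r) = (-1)·(-7) + 3·9 + (-6)·13 = 7 + 27 - 78 = -44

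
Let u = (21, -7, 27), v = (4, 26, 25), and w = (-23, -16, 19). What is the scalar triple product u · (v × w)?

37749

v × w:
i: 26·19 - 25·(-16) = 494 - (-400) = 894
j: 25·(-23) - 4·19 = -575 - 76 = -651
k: 4·(-16) - 26·(-23) = -64 - (-598) = 534
v × w = (894, -651, 534)
u · (v × w) = 21·894 + (-7)·(-651) + 27·534 = 18774 + 4557 + 14418 = 37749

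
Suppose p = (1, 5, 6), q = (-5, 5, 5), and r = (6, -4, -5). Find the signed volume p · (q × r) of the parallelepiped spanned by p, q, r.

-40

q × r:
i: 5·(-5) - 5·(-4) = -25 - (-20) = -5
j: 5·6 - (-5)·(-5) = 30 - 25 = 5
k: (-5)·(-4) - 5·6 = 20 - 30 = -10
q × r = (-5, 5, -10)
p · (q × r) = 1·(-5) + 5·5 + 6·(-10) = -5 + 25 - 60 = -40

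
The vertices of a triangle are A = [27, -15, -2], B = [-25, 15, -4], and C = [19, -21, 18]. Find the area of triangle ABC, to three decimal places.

AB = (-52, 30, -2),  AC = (-8, -6, 20)
i: 30·20 - (-2)·(-6) = 600 - 12 = 588
j: (-2)·(-8) - (-52)·20 = 16 - (-1040) = 1056
k: (-52)·(-6) - 30·(-8) = 312 - (-240) = 552
AB × AC = (588, 1056, 552)
|AB × AC| = √1765584 ≈ 1328.7528
area = ½ · 1328.7528 ≈ 664.376

664.376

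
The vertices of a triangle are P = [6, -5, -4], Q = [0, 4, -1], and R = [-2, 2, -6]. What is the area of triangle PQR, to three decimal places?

PQ = (-6, 9, 3),  PR = (-8, 7, -2)
i: 9·(-2) - 3·7 = -18 - 21 = -39
j: 3·(-8) - (-6)·(-2) = -24 - 12 = -36
k: (-6)·7 - 9·(-8) = -42 - (-72) = 30
PQ × PR = (-39, -36, 30)
|PQ × PR| = √3717 ≈ 60.9672
area = ½ · 60.9672 ≈ 30.484

30.484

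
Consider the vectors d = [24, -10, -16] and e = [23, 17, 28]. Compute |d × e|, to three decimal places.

i: (-10)·28 - (-16)·17 = -280 - (-272) = -8
j: (-16)·23 - 24·28 = -368 - 672 = -1040
k: 24·17 - (-10)·23 = 408 - (-230) = 638
d × e = (-8, -1040, 638)
|d × e| = √((-8)² + (-1040)² + 638²) = √1488708 ≈ 1220.1262

1220.126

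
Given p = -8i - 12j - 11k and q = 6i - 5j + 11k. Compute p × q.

(-187, 22, 112)

i: (-12)·11 - (-11)·(-5) = -132 - 55 = -187
j: (-11)·6 - (-8)·11 = -66 - (-88) = 22
k: (-8)·(-5) - (-12)·6 = 40 - (-72) = 112
p × q = (-187, 22, 112)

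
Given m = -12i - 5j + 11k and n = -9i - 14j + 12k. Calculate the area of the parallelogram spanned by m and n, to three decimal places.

161.214

i: (-5)·12 - 11·(-14) = -60 - (-154) = 94
j: 11·(-9) - (-12)·12 = -99 - (-144) = 45
k: (-12)·(-14) - (-5)·(-9) = 168 - 45 = 123
m × n = (94, 45, 123)
|m × n| = √(94² + 45² + 123²) = √25990 ≈ 161.2141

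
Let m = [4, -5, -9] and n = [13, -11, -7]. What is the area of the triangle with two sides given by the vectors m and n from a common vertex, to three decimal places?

55.808

i: (-5)·(-7) - (-9)·(-11) = 35 - 99 = -64
j: (-9)·13 - 4·(-7) = -117 - (-28) = -89
k: 4·(-11) - (-5)·13 = -44 - (-65) = 21
m × n = (-64, -89, 21)
|m × n| = √((-64)² + (-89)² + 21²) = √12458 ≈ 111.6154
area = ½ · 111.6154 ≈ 55.808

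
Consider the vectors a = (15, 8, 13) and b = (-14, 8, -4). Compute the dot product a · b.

a · b = 15·(-14) + 8·8 + 13·(-4) = -210 + 64 - 52 = -198

-198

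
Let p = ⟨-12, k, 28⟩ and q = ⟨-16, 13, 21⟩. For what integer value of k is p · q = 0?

p · q = (-12)·(-16) + k·13 + 28·21 = 780 + 13k
Set equal to 0: 13k = -780, so k = -60.

-60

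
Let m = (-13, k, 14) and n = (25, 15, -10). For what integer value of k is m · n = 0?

m · n = (-13)·25 + k·15 + 14·(-10) = -465 + 15k
Set equal to 0: 15k = 465, so k = 31.

31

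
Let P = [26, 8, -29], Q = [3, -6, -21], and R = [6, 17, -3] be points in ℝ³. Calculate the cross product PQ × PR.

(-436, 438, -487)

PQ = (-23, -14, 8)
PR = (-20, 9, 26)
i: (-14)·26 - 8·9 = -364 - 72 = -436
j: 8·(-20) - (-23)·26 = -160 - (-598) = 438
k: (-23)·9 - (-14)·(-20) = -207 - 280 = -487
PQ × PR = (-436, 438, -487)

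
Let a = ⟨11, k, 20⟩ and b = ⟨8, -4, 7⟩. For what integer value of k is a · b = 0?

a · b = 11·8 + k·(-4) + 20·7 = 228 - 4k
Set equal to 0: -4k = -228, so k = 57.

57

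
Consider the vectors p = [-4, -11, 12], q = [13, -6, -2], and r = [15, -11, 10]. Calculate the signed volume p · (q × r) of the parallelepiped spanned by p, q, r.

1452

q × r:
i: (-6)·10 - (-2)·(-11) = -60 - 22 = -82
j: (-2)·15 - 13·10 = -30 - 130 = -160
k: 13·(-11) - (-6)·15 = -143 - (-90) = -53
q × r = (-82, -160, -53)
p · (q × r) = (-4)·(-82) + (-11)·(-160) + 12·(-53) = 328 + 1760 - 636 = 1452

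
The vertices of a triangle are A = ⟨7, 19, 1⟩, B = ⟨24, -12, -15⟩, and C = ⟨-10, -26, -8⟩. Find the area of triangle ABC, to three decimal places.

714.907

AB = (17, -31, -16),  AC = (-17, -45, -9)
i: (-31)·(-9) - (-16)·(-45) = 279 - 720 = -441
j: (-16)·(-17) - 17·(-9) = 272 - (-153) = 425
k: 17·(-45) - (-31)·(-17) = -765 - 527 = -1292
AB × AC = (-441, 425, -1292)
|AB × AC| = √2044370 ≈ 1429.8147
area = ½ · 1429.8147 ≈ 714.907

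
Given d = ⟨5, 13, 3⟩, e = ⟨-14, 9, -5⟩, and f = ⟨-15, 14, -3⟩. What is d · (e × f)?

461

e × f:
i: 9·(-3) - (-5)·14 = -27 - (-70) = 43
j: (-5)·(-15) - (-14)·(-3) = 75 - 42 = 33
k: (-14)·14 - 9·(-15) = -196 - (-135) = -61
e × f = (43, 33, -61)
d · (e × f) = 5·43 + 13·33 + 3·(-61) = 215 + 429 - 183 = 461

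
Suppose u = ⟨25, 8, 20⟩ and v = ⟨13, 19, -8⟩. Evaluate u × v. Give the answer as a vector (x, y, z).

(-444, 460, 371)

i: 8·(-8) - 20·19 = -64 - 380 = -444
j: 20·13 - 25·(-8) = 260 - (-200) = 460
k: 25·19 - 8·13 = 475 - 104 = 371
u × v = (-444, 460, 371)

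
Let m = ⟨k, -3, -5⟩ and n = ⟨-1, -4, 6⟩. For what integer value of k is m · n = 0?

m · n = k·(-1) + (-3)·(-4) + (-5)·6 = -18 - 1k
Set equal to 0: -1k = 18, so k = -18.

-18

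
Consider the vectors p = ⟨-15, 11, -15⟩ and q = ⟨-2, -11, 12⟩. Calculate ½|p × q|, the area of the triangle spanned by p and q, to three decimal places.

141.561

i: 11·12 - (-15)·(-11) = 132 - 165 = -33
j: (-15)·(-2) - (-15)·12 = 30 - (-180) = 210
k: (-15)·(-11) - 11·(-2) = 165 - (-22) = 187
p × q = (-33, 210, 187)
|p × q| = √((-33)² + 210² + 187²) = √80158 ≈ 283.1219
area = ½ · 283.1219 ≈ 141.561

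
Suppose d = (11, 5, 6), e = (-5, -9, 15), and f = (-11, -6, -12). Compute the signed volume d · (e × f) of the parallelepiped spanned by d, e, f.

639

e × f:
i: (-9)·(-12) - 15·(-6) = 108 - (-90) = 198
j: 15·(-11) - (-5)·(-12) = -165 - 60 = -225
k: (-5)·(-6) - (-9)·(-11) = 30 - 99 = -69
e × f = (198, -225, -69)
d · (e × f) = 11·198 + 5·(-225) + 6·(-69) = 2178 - 1125 - 414 = 639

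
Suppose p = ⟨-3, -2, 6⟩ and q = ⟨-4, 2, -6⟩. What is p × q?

i: (-2)·(-6) - 6·2 = 12 - 12 = 0
j: 6·(-4) - (-3)·(-6) = -24 - 18 = -42
k: (-3)·2 - (-2)·(-4) = -6 - 8 = -14
p × q = (0, -42, -14)

(0, -42, -14)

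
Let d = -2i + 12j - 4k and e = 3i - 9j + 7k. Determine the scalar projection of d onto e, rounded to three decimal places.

-12.044

d · e = (-2)·3 + 12·(-9) + (-4)·7 = -6 - 108 - 28 = -142
|e| = √(9 + 81 + 49) = √139 ≈ 11.7898
comp_e d = -142 / √139 ≈ -12.044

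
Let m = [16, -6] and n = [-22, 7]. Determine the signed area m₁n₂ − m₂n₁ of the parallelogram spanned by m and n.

-20

16·7 - (-6)·(-22) = 112 - 132 = -20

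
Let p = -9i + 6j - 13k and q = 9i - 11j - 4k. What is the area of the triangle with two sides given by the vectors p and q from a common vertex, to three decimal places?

i: 6·(-4) - (-13)·(-11) = -24 - 143 = -167
j: (-13)·9 - (-9)·(-4) = -117 - 36 = -153
k: (-9)·(-11) - 6·9 = 99 - 54 = 45
p × q = (-167, -153, 45)
|p × q| = √((-167)² + (-153)² + 45²) = √53323 ≈ 230.9177
area = ½ · 230.9177 ≈ 115.459

115.459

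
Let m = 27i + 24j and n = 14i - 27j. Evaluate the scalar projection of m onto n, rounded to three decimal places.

m · n = 27·14 + 24·(-27) = 378 - 648 = -270
|n| = √(196 + 729) = √925 ≈ 30.4138
comp_n m = -270 / √925 ≈ -8.878

-8.878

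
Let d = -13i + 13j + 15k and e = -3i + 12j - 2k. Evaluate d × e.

i: 13·(-2) - 15·12 = -26 - 180 = -206
j: 15·(-3) - (-13)·(-2) = -45 - 26 = -71
k: (-13)·12 - 13·(-3) = -156 - (-39) = -117
d × e = (-206, -71, -117)

(-206, -71, -117)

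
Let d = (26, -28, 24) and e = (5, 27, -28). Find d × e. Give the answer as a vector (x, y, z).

i: (-28)·(-28) - 24·27 = 784 - 648 = 136
j: 24·5 - 26·(-28) = 120 - (-728) = 848
k: 26·27 - (-28)·5 = 702 - (-140) = 842
d × e = (136, 848, 842)

(136, 848, 842)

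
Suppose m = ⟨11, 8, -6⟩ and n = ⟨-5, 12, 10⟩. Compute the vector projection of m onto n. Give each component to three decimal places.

m · n = 11·(-5) + 8·12 + (-6)·10 = -55 + 96 - 60 = -19
|n|² = 25 + 144 + 100 = 269
proj_n m = (-19/269) · (-5, 12, 10) ≈ (0.353, -0.848, -0.706)

(0.353, -0.848, -0.706)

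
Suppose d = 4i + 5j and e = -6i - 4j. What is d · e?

-44

d · e = 4·(-6) + 5·(-4) = -24 - 20 = -44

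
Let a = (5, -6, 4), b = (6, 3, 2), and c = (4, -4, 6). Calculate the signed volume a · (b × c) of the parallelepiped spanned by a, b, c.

b × c:
i: 3·6 - 2·(-4) = 18 - (-8) = 26
j: 2·4 - 6·6 = 8 - 36 = -28
k: 6·(-4) - 3·4 = -24 - 12 = -36
b × c = (26, -28, -36)
a · (b × c) = 5·26 + (-6)·(-28) + 4·(-36) = 130 + 168 - 144 = 154

154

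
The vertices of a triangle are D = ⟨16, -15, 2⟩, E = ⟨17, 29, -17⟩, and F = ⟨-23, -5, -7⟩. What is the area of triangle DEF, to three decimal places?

946.574

DE = (1, 44, -19),  DF = (-39, 10, -9)
i: 44·(-9) - (-19)·10 = -396 - (-190) = -206
j: (-19)·(-39) - 1·(-9) = 741 - (-9) = 750
k: 1·10 - 44·(-39) = 10 - (-1716) = 1726
DE × DF = (-206, 750, 1726)
|DE × DF| = √3584012 ≈ 1893.1487
area = ½ · 1893.1487 ≈ 946.574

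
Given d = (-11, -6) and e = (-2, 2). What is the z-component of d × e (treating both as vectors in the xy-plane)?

(-11)·2 - (-6)·(-2) = -22 - 12 = -34

-34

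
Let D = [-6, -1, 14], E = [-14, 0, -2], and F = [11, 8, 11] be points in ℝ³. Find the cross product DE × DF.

(141, -296, -89)

DE = (-8, 1, -16)
DF = (17, 9, -3)
i: 1·(-3) - (-16)·9 = -3 - (-144) = 141
j: (-16)·17 - (-8)·(-3) = -272 - 24 = -296
k: (-8)·9 - 1·17 = -72 - 17 = -89
DE × DF = (141, -296, -89)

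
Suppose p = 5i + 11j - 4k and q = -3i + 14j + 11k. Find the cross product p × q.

i: 11·11 - (-4)·14 = 121 - (-56) = 177
j: (-4)·(-3) - 5·11 = 12 - 55 = -43
k: 5·14 - 11·(-3) = 70 - (-33) = 103
p × q = (177, -43, 103)

(177, -43, 103)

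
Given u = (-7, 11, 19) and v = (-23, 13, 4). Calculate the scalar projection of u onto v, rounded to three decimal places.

u · v = (-7)·(-23) + 11·13 + 19·4 = 161 + 143 + 76 = 380
|v| = √(529 + 169 + 16) = √714 ≈ 26.7208
comp_v u = 380 / √714 ≈ 14.221

14.221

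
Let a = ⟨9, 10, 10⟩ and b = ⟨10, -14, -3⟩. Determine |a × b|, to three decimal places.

281.611

i: 10·(-3) - 10·(-14) = -30 - (-140) = 110
j: 10·10 - 9·(-3) = 100 - (-27) = 127
k: 9·(-14) - 10·10 = -126 - 100 = -226
a × b = (110, 127, -226)
|a × b| = √(110² + 127² + (-226)²) = √79305 ≈ 281.6114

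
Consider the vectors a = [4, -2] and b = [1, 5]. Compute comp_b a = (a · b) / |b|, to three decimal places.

a · b = 4·1 + (-2)·5 = 4 - 10 = -6
|b| = √(1 + 25) = √26 ≈ 5.0990
comp_b a = -6 / √26 ≈ -1.177

-1.177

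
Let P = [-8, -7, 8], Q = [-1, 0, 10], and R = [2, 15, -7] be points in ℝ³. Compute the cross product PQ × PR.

PQ = (7, 7, 2)
PR = (10, 22, -15)
i: 7·(-15) - 2·22 = -105 - 44 = -149
j: 2·10 - 7·(-15) = 20 - (-105) = 125
k: 7·22 - 7·10 = 154 - 70 = 84
PQ × PR = (-149, 125, 84)

(-149, 125, 84)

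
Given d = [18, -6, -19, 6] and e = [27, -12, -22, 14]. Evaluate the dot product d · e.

1060

d · e = 18·27 + (-6)·(-12) + (-19)·(-22) + 6·14 = 486 + 72 + 418 + 84 = 1060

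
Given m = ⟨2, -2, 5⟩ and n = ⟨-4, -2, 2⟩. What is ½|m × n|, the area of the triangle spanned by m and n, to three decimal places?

i: (-2)·2 - 5·(-2) = -4 - (-10) = 6
j: 5·(-4) - 2·2 = -20 - 4 = -24
k: 2·(-2) - (-2)·(-4) = -4 - 8 = -12
m × n = (6, -24, -12)
|m × n| = √(6² + (-24)² + (-12)²) = √756 ≈ 27.4955
area = ½ · 27.4955 ≈ 13.748

13.748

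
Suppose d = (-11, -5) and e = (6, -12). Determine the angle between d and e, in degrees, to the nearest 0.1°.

92.1

d · e = (-11)·6 + (-5)·(-12) = -66 + 60 = -6
|d|² = 121 + 25 = 146,  |d| = √146 ≈ 12.083046
|e|² = 36 + 144 = 180,  |e| = √180 ≈ 13.416408
cos θ = -6 / (12.083046 · 13.416408) ≈ -0.03701
θ = arccos(-0.03701) ≈ 92.1°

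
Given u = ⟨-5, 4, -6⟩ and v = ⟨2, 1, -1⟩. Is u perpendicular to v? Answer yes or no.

yes

u · v = (-5)·2 + 4·1 + (-6)·(-1) = -10 + 4 + 6 = 0
Zero, so the vectors are orthogonal.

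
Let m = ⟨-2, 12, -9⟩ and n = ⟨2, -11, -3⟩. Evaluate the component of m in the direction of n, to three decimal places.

m · n = (-2)·2 + 12·(-11) + (-9)·(-3) = -4 - 132 + 27 = -109
|n| = √(4 + 121 + 9) = √134 ≈ 11.5758
comp_n m = -109 / √134 ≈ -9.416

-9.416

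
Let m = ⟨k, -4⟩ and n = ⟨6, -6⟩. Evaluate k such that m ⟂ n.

m · n = k·6 + (-4)·(-6) = 24 + 6k
Set equal to 0: 6k = -24, so k = -4.

-4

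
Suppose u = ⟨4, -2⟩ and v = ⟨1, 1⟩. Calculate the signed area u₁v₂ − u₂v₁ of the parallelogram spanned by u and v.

4·1 - (-2)·1 = 4 - (-2) = 6

6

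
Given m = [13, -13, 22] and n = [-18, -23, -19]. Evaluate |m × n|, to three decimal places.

934.505

i: (-13)·(-19) - 22·(-23) = 247 - (-506) = 753
j: 22·(-18) - 13·(-19) = -396 - (-247) = -149
k: 13·(-23) - (-13)·(-18) = -299 - 234 = -533
m × n = (753, -149, -533)
|m × n| = √(753² + (-149)² + (-533)²) = √873299 ≈ 934.5047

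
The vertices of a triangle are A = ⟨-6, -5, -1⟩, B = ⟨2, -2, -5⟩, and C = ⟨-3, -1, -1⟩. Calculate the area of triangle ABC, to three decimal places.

15.240

AB = (8, 3, -4),  AC = (3, 4, 0)
i: 3·0 - (-4)·4 = 0 - (-16) = 16
j: (-4)·3 - 8·0 = -12 - 0 = -12
k: 8·4 - 3·3 = 32 - 9 = 23
AB × AC = (16, -12, 23)
|AB × AC| = √929 ≈ 30.4795
area = ½ · 30.4795 ≈ 15.240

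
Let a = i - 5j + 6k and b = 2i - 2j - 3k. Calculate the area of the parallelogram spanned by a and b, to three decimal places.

31.906

i: (-5)·(-3) - 6·(-2) = 15 - (-12) = 27
j: 6·2 - 1·(-3) = 12 - (-3) = 15
k: 1·(-2) - (-5)·2 = -2 - (-10) = 8
a × b = (27, 15, 8)
|a × b| = √(27² + 15² + 8²) = √1018 ≈ 31.9061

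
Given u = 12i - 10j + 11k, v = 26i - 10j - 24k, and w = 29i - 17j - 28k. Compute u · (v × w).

-3528

v × w:
i: (-10)·(-28) - (-24)·(-17) = 280 - 408 = -128
j: (-24)·29 - 26·(-28) = -696 - (-728) = 32
k: 26·(-17) - (-10)·29 = -442 - (-290) = -152
v × w = (-128, 32, -152)
u · (v × w) = 12·(-128) + (-10)·32 + 11·(-152) = -1536 - 320 - 1672 = -3528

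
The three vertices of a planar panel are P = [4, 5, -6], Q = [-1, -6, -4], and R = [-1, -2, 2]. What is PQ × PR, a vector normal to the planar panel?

PQ = (-5, -11, 2)
PR = (-5, -7, 8)
i: (-11)·8 - 2·(-7) = -88 - (-14) = -74
j: 2·(-5) - (-5)·8 = -10 - (-40) = 30
k: (-5)·(-7) - (-11)·(-5) = 35 - 55 = -20
PQ × PR = (-74, 30, -20)

(-74, 30, -20)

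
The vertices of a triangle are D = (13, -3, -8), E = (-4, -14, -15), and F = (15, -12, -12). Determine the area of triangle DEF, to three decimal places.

DE = (-17, -11, -7),  DF = (2, -9, -4)
i: (-11)·(-4) - (-7)·(-9) = 44 - 63 = -19
j: (-7)·2 - (-17)·(-4) = -14 - 68 = -82
k: (-17)·(-9) - (-11)·2 = 153 - (-22) = 175
DE × DF = (-19, -82, 175)
|DE × DF| = √37710 ≈ 194.1906
area = ½ · 194.1906 ≈ 97.095

97.095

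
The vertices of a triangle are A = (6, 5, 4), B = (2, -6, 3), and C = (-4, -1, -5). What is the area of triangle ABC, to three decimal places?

64.655

AB = (-4, -11, -1),  AC = (-10, -6, -9)
i: (-11)·(-9) - (-1)·(-6) = 99 - 6 = 93
j: (-1)·(-10) - (-4)·(-9) = 10 - 36 = -26
k: (-4)·(-6) - (-11)·(-10) = 24 - 110 = -86
AB × AC = (93, -26, -86)
|AB × AC| = √16721 ≈ 129.3097
area = ½ · 129.3097 ≈ 64.655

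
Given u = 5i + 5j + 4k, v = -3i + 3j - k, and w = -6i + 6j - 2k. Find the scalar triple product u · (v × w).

0

v × w:
i: 3·(-2) - (-1)·6 = -6 - (-6) = 0
j: (-1)·(-6) - (-3)·(-2) = 6 - 6 = 0
k: (-3)·6 - 3·(-6) = -18 - (-18) = 0
v × w = (0, 0, 0)
u · (v × w) = 5·0 + 5·0 + 4·0 = 0 + 0 + 0 = 0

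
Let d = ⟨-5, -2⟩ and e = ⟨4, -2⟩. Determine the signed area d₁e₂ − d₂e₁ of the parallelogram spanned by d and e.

(-5)·(-2) - (-2)·4 = 10 - (-8) = 18

18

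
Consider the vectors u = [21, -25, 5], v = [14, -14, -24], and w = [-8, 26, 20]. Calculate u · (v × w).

v × w:
i: (-14)·20 - (-24)·26 = -280 - (-624) = 344
j: (-24)·(-8) - 14·20 = 192 - 280 = -88
k: 14·26 - (-14)·(-8) = 364 - 112 = 252
v × w = (344, -88, 252)
u · (v × w) = 21·344 + (-25)·(-88) + 5·252 = 7224 + 2200 + 1260 = 10684

10684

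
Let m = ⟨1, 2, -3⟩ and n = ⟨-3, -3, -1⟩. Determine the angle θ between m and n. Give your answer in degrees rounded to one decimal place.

m · n = 1·(-3) + 2·(-3) + (-3)·(-1) = -3 - 6 + 3 = -6
|m|² = 1 + 4 + 9 = 14,  |m| = √14 ≈ 3.741657
|n|² = 9 + 9 + 1 = 19,  |n| = √19 ≈ 4.358899
cos θ = -6 / (3.741657 · 4.358899) ≈ -0.36788
θ = arccos(-0.36788) ≈ 111.6°

111.6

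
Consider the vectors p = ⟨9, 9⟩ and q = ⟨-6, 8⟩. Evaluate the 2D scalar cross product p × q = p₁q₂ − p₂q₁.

126

9·8 - 9·(-6) = 72 - (-54) = 126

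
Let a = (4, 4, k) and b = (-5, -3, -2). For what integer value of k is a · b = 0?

-16

a · b = 4·(-5) + 4·(-3) + k·(-2) = -32 - 2k
Set equal to 0: -2k = 32, so k = -16.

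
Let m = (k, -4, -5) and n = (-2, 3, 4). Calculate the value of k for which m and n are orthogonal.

m · n = k·(-2) + (-4)·3 + (-5)·4 = -32 - 2k
Set equal to 0: -2k = 32, so k = -16.

-16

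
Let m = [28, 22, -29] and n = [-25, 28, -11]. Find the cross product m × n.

(570, 1033, 1334)

i: 22·(-11) - (-29)·28 = -242 - (-812) = 570
j: (-29)·(-25) - 28·(-11) = 725 - (-308) = 1033
k: 28·28 - 22·(-25) = 784 - (-550) = 1334
m × n = (570, 1033, 1334)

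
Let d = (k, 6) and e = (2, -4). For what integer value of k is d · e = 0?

d · e = k·2 + 6·(-4) = -24 + 2k
Set equal to 0: 2k = 24, so k = 12.

12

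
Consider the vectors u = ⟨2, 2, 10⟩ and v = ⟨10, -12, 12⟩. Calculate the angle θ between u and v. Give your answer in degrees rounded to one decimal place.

u · v = 2·10 + 2·(-12) + 10·12 = 20 - 24 + 120 = 116
|u|² = 4 + 4 + 100 = 108,  |u| = √108 ≈ 10.392305
|v|² = 100 + 144 + 144 = 388,  |v| = √388 ≈ 19.697716
cos θ = 116 / (10.392305 · 19.697716) ≈ 0.56667
θ = arccos(0.56667) ≈ 55.5°

55.5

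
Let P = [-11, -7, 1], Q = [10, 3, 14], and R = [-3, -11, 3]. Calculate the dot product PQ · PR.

PQ = Q − P = (21, 10, 13)
PR = R − P = (8, -4, 2)
PQ · PR = 21·8 + 10·(-4) + 13·2 = 168 - 40 + 26 = 154

154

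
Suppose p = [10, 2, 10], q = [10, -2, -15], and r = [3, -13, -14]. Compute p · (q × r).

q × r:
i: (-2)·(-14) - (-15)·(-13) = 28 - 195 = -167
j: (-15)·3 - 10·(-14) = -45 - (-140) = 95
k: 10·(-13) - (-2)·3 = -130 - (-6) = -124
q × r = (-167, 95, -124)
p · (q × r) = 10·(-167) + 2·95 + 10·(-124) = -1670 + 190 - 1240 = -2720

-2720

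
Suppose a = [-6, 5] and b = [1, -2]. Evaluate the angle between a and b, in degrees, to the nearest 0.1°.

156.4

a · b = (-6)·1 + 5·(-2) = -6 - 10 = -16
|a|² = 36 + 25 = 61,  |a| = √61 ≈ 7.810250
|b|² = 1 + 4 = 5,  |b| = √5 ≈ 2.236068
cos θ = -16 / (7.810250 · 2.236068) ≈ -0.91616
θ = arccos(-0.91616) ≈ 156.4°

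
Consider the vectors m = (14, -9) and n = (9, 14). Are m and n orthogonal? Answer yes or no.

m · n = 14·9 + (-9)·14 = 126 - 126 = 0
Zero, so the vectors are orthogonal.

yes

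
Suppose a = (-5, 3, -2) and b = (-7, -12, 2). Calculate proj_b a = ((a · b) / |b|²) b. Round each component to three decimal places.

(0.178, 0.305, -0.051)

a · b = (-5)·(-7) + 3·(-12) + (-2)·2 = 35 - 36 - 4 = -5
|b|² = 49 + 144 + 4 = 197
proj_b a = (-5/197) · (-7, -12, 2) ≈ (0.178, 0.305, -0.051)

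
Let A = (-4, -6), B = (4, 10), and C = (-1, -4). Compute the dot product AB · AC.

56

AB = B − A = (8, 16)
AC = C − A = (3, 2)
AB · AC = 8·3 + 16·2 = 24 + 32 = 56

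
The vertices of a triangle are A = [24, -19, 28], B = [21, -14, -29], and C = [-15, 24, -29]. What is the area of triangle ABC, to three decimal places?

1492.198

AB = (-3, 5, -57),  AC = (-39, 43, -57)
i: 5·(-57) - (-57)·43 = -285 - (-2451) = 2166
j: (-57)·(-39) - (-3)·(-57) = 2223 - 171 = 2052
k: (-3)·43 - 5·(-39) = -129 - (-195) = 66
AB × AC = (2166, 2052, 66)
|AB × AC| = √8906616 ≈ 2984.3954
area = ½ · 2984.3954 ≈ 1492.198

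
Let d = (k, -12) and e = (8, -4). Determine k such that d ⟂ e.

d · e = k·8 + (-12)·(-4) = 48 + 8k
Set equal to 0: 8k = -48, so k = -6.

-6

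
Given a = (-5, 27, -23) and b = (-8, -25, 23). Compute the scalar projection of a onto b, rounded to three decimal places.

a · b = (-5)·(-8) + 27·(-25) + (-23)·23 = 40 - 675 - 529 = -1164
|b| = √(64 + 625 + 529) = √1218 ≈ 34.8999
comp_b a = -1164 / √1218 ≈ -33.353

-33.353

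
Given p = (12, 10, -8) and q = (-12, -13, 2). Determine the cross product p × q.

i: 10·2 - (-8)·(-13) = 20 - 104 = -84
j: (-8)·(-12) - 12·2 = 96 - 24 = 72
k: 12·(-13) - 10·(-12) = -156 - (-120) = -36
p × q = (-84, 72, -36)

(-84, 72, -36)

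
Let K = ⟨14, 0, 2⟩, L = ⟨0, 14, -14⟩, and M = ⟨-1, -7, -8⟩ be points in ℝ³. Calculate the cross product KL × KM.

(-252, 100, 308)

KL = (-14, 14, -16)
KM = (-15, -7, -10)
i: 14·(-10) - (-16)·(-7) = -140 - 112 = -252
j: (-16)·(-15) - (-14)·(-10) = 240 - 140 = 100
k: (-14)·(-7) - 14·(-15) = 98 - (-210) = 308
KL × KM = (-252, 100, 308)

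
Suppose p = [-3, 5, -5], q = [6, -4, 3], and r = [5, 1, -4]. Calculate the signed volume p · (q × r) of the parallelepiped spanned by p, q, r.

q × r:
i: (-4)·(-4) - 3·1 = 16 - 3 = 13
j: 3·5 - 6·(-4) = 15 - (-24) = 39
k: 6·1 - (-4)·5 = 6 - (-20) = 26
q × r = (13, 39, 26)
p · (q × r) = (-3)·13 + 5·39 + (-5)·26 = -39 + 195 - 130 = 26

26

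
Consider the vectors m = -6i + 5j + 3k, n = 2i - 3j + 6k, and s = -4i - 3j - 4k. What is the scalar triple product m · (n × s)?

n × s:
i: (-3)·(-4) - 6·(-3) = 12 - (-18) = 30
j: 6·(-4) - 2·(-4) = -24 - (-8) = -16
k: 2·(-3) - (-3)·(-4) = -6 - 12 = -18
n × s = (30, -16, -18)
m · (n × s) = (-6)·30 + 5·(-16) + 3·(-18) = -180 - 80 - 54 = -314

-314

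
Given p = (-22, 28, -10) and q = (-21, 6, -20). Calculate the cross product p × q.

(-500, -230, 456)

i: 28·(-20) - (-10)·6 = -560 - (-60) = -500
j: (-10)·(-21) - (-22)·(-20) = 210 - 440 = -230
k: (-22)·6 - 28·(-21) = -132 - (-588) = 456
p × q = (-500, -230, 456)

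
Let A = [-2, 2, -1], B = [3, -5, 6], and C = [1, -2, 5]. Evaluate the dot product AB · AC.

85

AB = B − A = (5, -7, 7)
AC = C − A = (3, -4, 6)
AB · AC = 5·3 + (-7)·(-4) + 7·6 = 15 + 28 + 42 = 85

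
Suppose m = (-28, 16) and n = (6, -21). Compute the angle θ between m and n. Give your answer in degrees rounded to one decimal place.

m · n = (-28)·6 + 16·(-21) = -168 - 336 = -504
|m|² = 784 + 256 = 1040,  |m| = √1040 ≈ 32.249031
|n|² = 36 + 441 = 477,  |n| = √477 ≈ 21.840330
cos θ = -504 / (32.249031 · 21.840330) ≈ -0.71557
θ = arccos(-0.71557) ≈ 135.7°

135.7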